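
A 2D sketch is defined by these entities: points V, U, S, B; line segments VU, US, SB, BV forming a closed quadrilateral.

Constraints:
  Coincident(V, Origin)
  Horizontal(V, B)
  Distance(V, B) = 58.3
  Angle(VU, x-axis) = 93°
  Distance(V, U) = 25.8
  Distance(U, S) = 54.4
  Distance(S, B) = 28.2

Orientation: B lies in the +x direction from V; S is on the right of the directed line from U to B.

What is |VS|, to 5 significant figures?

37.686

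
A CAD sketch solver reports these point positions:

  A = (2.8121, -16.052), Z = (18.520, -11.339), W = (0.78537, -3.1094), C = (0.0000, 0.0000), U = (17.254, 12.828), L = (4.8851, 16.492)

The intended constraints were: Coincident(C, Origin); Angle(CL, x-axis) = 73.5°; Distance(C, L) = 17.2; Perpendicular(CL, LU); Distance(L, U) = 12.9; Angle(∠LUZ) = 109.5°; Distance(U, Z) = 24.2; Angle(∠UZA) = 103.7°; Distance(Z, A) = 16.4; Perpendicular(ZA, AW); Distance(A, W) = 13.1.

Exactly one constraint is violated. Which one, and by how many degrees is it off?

Perpendicular(ZA, AW) — off by 7.80°.

C = (0.00, 0.00) ✓; CL at 73.50° ✓; |CL| = 17.20 ✓; ∠(CL, LU) = 90.00° ✓; |LU| = 12.90 ✓; ∠LUZ = 109.5° ✓; |UZ| = 24.20 ✓; ∠UZA = 103.7° ✓; |ZA| = 16.40 ✓; ∠(ZA, AW) = 97.80° ✗; |AW| = 13.10 ✓.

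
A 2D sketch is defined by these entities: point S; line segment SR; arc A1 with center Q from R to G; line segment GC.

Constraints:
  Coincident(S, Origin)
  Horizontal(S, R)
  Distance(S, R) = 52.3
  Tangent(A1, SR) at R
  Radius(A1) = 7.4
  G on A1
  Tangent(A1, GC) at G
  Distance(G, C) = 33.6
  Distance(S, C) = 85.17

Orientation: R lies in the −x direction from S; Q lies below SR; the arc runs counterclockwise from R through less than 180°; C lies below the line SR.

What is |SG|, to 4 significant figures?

57.67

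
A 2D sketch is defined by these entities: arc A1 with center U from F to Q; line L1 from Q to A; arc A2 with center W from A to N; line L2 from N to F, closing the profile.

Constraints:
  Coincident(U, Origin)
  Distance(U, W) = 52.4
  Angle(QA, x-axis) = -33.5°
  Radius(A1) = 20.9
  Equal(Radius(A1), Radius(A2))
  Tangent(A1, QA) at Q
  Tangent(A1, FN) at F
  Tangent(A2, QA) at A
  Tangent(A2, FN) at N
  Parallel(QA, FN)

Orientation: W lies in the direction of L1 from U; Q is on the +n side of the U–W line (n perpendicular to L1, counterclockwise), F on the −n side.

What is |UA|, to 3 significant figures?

56.4

Tangency of A1 to both parallel lines with radius 20.9 puts Q and F at U ± 20.9·n: Q = (11.5, 17.4), F = (-11.5, -17.4). Equal radii place A and N the same way about W: A = W + 20.9·n = (55.2, -11.5), N = W − 20.9·n = (32.2, -46.3). Then |UA| = |A − U| = 56.4.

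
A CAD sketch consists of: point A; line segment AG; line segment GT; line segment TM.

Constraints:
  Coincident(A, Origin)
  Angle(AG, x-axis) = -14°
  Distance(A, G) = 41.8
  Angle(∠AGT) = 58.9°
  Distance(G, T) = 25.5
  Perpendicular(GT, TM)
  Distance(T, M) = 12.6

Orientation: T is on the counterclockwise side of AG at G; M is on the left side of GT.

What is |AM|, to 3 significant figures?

23.5

∠AGT = 58.9°, so GT runs at -14.0° + (180° − 58.9°) = 107° from the x-axis; with |GT| = 25.5, T = G + 25.5·(cos 107°, sin 107°) = (33.1, 14.3). GT is perpendicular to TM; with |TM| = 12.6 on the left of GT, M = T + 12.6·(-0.956, -0.294) = (21.0, 10.6). Then |AM| = |M − A| = 23.5.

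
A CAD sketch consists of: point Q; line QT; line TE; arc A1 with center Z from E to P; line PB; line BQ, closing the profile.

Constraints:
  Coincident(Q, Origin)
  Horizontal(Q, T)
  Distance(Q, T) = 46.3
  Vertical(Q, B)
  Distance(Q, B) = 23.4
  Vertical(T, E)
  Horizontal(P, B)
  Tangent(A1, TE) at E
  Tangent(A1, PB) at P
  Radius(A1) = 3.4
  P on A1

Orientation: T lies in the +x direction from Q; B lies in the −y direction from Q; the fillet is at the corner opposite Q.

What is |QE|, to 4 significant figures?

50.44

Q is at the origin; QT is horizontal with |QT| = 46.3 and T on the +x side, so T = (46.30, 0.000). Q and B share the same x with |QB| = 23.4 and B on the −y side, so B = (0.000, -23.40). The virtual corner opposite Q is at (46.30, -23.40). The tangent condition forces ZE to be normal to TE and A1 meets PB tangentially, so ZP is at right angles to PB, with radius 3.4, so the center Z sits 3.4 in from both sides at Z = (42.90, -20.00). That places the tangent points at E = (46.30, -20.00) on TE and P = (42.90, -23.40) on PB. Then |QE| = |E − Q| = 50.44.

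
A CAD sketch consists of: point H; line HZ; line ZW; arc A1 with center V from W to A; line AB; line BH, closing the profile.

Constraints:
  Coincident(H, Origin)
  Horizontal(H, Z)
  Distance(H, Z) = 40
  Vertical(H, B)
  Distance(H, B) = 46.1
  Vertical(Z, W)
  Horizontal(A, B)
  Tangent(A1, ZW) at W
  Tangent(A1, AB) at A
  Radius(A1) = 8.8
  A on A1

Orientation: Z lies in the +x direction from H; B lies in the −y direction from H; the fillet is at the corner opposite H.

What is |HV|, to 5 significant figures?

48.628

H is at the origin; H and Z share the same y with |HZ| = 40.0 and Z on the +x side, so Z = (40.000, 0.0000). HB is vertical with |HB| = 46.1 and B on the −y side, so B = (0.0000, -46.100). The virtual corner opposite H is at (40.000, -46.100). The tangent condition forces VW to be normal to ZW and the tangent condition forces VA to be normal to AB, with radius 8.8, so the center V sits 8.8 in from both sides at V = (31.200, -37.300). Then |HV| = |V − H| = 48.628.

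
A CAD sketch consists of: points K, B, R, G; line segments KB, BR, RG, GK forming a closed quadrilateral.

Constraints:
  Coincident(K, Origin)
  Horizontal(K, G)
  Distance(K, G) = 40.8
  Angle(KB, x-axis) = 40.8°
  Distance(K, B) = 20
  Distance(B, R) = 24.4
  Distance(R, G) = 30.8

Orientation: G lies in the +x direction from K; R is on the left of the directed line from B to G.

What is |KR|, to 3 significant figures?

44.4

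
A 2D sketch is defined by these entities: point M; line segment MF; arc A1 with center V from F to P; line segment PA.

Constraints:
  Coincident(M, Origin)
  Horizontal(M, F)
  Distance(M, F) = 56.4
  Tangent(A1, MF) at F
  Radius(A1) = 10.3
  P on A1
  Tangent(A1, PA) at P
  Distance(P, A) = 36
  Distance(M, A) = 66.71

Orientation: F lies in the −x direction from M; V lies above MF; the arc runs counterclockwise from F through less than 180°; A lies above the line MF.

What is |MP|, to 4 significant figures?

47.34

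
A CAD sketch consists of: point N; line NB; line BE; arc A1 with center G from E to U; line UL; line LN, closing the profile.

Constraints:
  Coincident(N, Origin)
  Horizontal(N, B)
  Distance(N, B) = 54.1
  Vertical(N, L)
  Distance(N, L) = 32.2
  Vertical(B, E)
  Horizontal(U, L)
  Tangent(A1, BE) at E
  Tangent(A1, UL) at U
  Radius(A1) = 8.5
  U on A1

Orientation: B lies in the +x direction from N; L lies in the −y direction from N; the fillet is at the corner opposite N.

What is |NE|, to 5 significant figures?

59.064

N is at the origin; NB is horizontal with |NB| = 54.1 and B on the +x side, so B = (54.100, 0.0000). NL is vertical with |NL| = 32.2 and L on the −y side, so L = (0.0000, -32.200). The virtual corner opposite N is at (54.100, -32.200). A1 meets BE tangentially, so GE is at right angles to BE and tangency of A1 to UL means the radius GU is perpendicular to UL, with radius 8.5, so the center G sits 8.5 in from both sides at G = (45.600, -23.700). That places the tangent points at E = (54.100, -23.700) on BE and U = (45.600, -32.200) on UL. Then |NE| = |E − N| = 59.064.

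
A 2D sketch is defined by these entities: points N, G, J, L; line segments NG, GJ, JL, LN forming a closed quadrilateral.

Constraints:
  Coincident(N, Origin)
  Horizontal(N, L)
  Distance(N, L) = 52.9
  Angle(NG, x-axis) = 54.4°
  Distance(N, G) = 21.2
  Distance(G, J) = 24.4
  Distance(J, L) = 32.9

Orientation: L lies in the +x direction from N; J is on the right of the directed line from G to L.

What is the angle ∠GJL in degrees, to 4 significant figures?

99.48°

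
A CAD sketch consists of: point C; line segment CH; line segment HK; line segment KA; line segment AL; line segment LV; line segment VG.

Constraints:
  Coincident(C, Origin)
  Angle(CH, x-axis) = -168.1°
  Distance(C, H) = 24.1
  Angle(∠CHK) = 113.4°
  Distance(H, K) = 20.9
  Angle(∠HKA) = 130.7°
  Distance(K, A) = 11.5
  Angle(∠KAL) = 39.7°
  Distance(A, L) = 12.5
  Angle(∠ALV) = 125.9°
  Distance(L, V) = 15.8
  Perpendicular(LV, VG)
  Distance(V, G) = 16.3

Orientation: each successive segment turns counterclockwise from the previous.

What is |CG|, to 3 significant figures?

49.7

∠ALV = 125.9° gives LV at 142° from the x-axis; with |LV| = 15.8, V = (-32.8, -12.4). The perpendicularity gives VG at right angles to LV, so VG runs at -128°; with |VG| = 16.3, G = (-42.8, -25.2). Then |CG| = |G − C| = 49.7.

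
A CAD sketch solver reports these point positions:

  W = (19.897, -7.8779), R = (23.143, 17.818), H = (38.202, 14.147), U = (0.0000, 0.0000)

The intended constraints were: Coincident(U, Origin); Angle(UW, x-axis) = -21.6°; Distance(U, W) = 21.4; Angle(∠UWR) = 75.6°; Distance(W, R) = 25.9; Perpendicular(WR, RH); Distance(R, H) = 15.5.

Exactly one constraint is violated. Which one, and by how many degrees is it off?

Perpendicular(WR, RH) — off by 6.50°.

U = (0.00, 0.00) ✓; UW at -21.60° ✓; |UW| = 21.40 ✓; ∠UWR = 75.60° ✓; |WR| = 25.90 ✓; ∠(WR, RH) = 96.50° ✗; |RH| = 15.50 ✓.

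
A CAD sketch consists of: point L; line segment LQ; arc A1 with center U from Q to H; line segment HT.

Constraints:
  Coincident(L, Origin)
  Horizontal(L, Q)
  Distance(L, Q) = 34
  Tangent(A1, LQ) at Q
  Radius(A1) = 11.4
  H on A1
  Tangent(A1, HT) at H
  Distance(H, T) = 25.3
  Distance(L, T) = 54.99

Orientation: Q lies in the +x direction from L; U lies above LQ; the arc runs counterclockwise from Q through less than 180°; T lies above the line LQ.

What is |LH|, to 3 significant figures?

47.2

L is at the origin; L and Q share the same y with |LQ| = 34.0 and Q on the +x side, so Q = (34.0, 0.00). Since A1 is tangent to LQ there, UQ ⟂ LQ, so U = Q + (0, 11.4) = (34.0, 11.4). Since UH ⟂ HT (tangency), |UT| = √(11.4² + 25.3²) = 27.7 regardless of where H sits on A1. So T lies on both circle(L, 54.99) and circle(U, 27.7); the above-LQ intersection is T = (39.1, 38.7). H is the foot of the tangent from T: H = (45.1, 14.1).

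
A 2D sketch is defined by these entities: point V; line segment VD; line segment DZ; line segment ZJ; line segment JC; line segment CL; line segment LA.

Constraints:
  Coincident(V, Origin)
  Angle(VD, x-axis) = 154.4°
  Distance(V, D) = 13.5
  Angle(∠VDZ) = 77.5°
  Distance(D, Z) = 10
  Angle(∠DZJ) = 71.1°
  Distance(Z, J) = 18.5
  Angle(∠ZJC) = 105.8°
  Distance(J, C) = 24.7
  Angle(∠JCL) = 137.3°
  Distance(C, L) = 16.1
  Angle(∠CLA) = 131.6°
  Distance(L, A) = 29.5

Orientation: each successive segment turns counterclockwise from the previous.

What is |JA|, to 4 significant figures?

54.10

V is at the origin; VD runs at 154.4° with length 13.5, so D = (-12.17, 5.833). ∠VDZ = 77.5° gives DZ at -103.1° from the x-axis; with |DZ| = 10.0, Z = (-14.44, -3.907). ∠DZJ = 71.1° gives ZJ at 5.800° from the x-axis; with |ZJ| = 18.5, J = (3.964, -2.037). ∠ZJC = 105.8° gives JC at 80.00° from the x-axis; with |JC| = 24.7, C = (8.253, 22.29). ∠JCL = 137.3° gives CL at 122.7° from the x-axis; with |CL| = 16.1, L = (-0.4447, 35.84). ∠CLA = 131.6° gives LA at 171.1° from the x-axis; with |LA| = 29.5, A = (-29.59, 40.40). Then |JA| = |A − J| = 54.10.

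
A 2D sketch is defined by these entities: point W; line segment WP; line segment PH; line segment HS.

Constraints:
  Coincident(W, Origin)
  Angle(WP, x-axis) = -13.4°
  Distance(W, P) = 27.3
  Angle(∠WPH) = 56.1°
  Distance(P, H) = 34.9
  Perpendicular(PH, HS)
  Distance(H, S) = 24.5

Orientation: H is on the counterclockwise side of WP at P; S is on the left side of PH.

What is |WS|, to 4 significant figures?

19.76

∠WPH = 56.1°, so PH runs at -13.4° + (180° − 56.1°) = 110.5° from the x-axis; with |PH| = 34.9, H = P + 34.9·(cos 110.5°, sin 110.5°) = (14.33, 26.36). The perpendicularity gives HS at right angles to PH; with |HS| = 24.5 on the left of PH, S = H + 24.5·(-0.9367, -0.3502) = (-8.614, 17.78). Then |WS| = |S − W| = 19.76.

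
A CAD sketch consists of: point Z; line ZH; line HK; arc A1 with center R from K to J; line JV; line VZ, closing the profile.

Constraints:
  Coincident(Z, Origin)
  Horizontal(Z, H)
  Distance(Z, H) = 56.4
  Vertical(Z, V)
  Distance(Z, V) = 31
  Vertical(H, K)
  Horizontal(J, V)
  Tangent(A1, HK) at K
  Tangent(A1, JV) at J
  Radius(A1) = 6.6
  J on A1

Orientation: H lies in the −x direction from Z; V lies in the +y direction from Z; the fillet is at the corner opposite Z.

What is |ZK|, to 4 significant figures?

61.45

Z is at the origin; ZH is horizontal with |ZH| = 56.4 and H on the −x side, so H = (-56.40, 0.000). Z and V share the same x with |ZV| = 31.0 and V on the +y side, so V = (0.000, 31.00). The virtual corner opposite Z is at (-56.40, 31.00). Since A1 is tangent to HK there, RK ⟂ HK and since A1 is tangent to JV there, RJ ⟂ JV, with radius 6.6, so the center R sits 6.6 in from both sides at R = (-49.80, 24.40). That places the tangent points at K = (-56.40, 24.40) on HK and J = (-49.80, 31.00) on JV. Then |ZK| = |K − Z| = 61.45.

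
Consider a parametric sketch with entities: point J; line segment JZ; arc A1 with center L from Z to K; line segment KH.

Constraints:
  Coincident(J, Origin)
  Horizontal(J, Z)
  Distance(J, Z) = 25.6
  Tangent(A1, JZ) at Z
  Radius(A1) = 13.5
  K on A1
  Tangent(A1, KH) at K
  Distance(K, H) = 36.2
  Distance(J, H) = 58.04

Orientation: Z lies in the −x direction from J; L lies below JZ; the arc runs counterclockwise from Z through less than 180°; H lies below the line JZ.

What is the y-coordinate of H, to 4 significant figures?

-52.14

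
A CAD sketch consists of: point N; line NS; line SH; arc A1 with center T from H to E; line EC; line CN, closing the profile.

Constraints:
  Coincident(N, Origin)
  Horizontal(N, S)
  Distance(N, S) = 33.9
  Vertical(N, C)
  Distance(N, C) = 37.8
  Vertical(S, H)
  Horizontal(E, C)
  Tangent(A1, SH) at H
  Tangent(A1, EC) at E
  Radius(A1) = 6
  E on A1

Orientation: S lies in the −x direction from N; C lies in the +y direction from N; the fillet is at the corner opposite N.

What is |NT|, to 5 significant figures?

42.304

NC is vertical with |NC| = 37.8 and C on the +y side, so C = (0.0000, 37.800). The virtual corner opposite N is at (-33.900, 37.800). Since A1 is tangent to SH there, TH ⟂ SH and A1 meets EC tangentially, so TE is at right angles to EC, with radius 6.0, so the center T sits 6.0 in from both sides at T = (-27.900, 31.800). Then |NT| = |T − N| = 42.304.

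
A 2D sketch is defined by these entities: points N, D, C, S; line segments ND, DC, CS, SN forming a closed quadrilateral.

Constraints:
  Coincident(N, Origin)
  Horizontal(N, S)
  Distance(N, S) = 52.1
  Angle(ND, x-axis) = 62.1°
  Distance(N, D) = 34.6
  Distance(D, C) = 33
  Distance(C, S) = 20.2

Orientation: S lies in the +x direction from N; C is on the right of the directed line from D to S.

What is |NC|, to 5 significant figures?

32.002

N is at the origin; NS is horizontal with |NS| = 52.1 and S in +x, so S = (52.1, 0). ND runs at 62.1° with |ND| = 34.6, so D = (16.190, 30.578). C is determined by |DC| = 33.0 and |CS| = 20.2 together: it lies at the intersection of circle(D, 33.0) and circle(S, 20.2). With |DS| = 47.165, the foot of the radical line on DS is 30.801 from D and the perpendicular offset is √(33.0² − 30.801²) = 11.844. Taking the right-of-DS solution: C = (31.963, 1.5916).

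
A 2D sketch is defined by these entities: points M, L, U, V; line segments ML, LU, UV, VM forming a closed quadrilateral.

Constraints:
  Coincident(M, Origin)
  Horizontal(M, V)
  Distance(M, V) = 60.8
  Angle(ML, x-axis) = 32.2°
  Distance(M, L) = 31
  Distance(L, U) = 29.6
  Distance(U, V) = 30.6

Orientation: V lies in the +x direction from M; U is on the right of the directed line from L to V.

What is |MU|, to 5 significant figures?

35.045

Checks: |LU| = 29.60 ✓; |UV| = 30.60 ✓.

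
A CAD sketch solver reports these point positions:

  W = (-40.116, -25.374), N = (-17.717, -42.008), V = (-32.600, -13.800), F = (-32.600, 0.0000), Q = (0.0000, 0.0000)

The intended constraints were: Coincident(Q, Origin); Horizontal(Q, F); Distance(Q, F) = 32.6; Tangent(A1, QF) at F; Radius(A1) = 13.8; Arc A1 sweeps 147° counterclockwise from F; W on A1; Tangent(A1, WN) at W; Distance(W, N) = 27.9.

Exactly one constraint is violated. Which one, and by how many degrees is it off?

Tangent(A1, WN) at W — off by 3.60°.

Q = (0.00, 0.00) ✓; Q.y = 0.00, F.y = 0.00 ✓; |QF| = 32.60 ✓; ∠(VF, FQ) = 90.00° ✓; |VF| = 13.80 ✓; bearing(V→W) − bearing(V→F) = 147.0° ✓; |VW| = 13.80 ✓; ∠(VW, WN) = 93.60° ✗; |WN| = 27.90 ✓.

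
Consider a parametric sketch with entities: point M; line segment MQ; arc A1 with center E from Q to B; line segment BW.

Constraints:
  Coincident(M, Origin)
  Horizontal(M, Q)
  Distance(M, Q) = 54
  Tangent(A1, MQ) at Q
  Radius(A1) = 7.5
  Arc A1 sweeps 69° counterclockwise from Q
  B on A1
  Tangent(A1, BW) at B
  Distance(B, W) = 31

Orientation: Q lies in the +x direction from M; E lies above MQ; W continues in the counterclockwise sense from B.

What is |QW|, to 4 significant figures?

38.31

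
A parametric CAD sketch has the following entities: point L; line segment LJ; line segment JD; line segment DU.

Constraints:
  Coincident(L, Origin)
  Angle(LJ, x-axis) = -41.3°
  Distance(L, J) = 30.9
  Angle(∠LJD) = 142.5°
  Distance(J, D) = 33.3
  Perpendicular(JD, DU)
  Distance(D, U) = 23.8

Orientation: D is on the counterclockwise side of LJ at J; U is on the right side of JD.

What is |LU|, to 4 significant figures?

71.82

L is at the origin; LJ runs at -41.3° with length 30.9, so J = 30.9·(cos -41.3°, sin -41.3°) = (23.21, -20.39). ∠LJD = 142.5°, so JD runs at -41.3° + (180° − 142.5°) = -3.800° from the x-axis; with |JD| = 33.3, D = J + 33.3·(cos -3.800°, sin -3.800°) = (56.44, -22.60). The perpendicularity gives DU at right angles to JD; with |DU| = 23.8 on the right of JD, U = D + 23.8·(-0.06627, -0.9978) = (54.86, -46.35). Then |LU| = |U − L| = 71.82.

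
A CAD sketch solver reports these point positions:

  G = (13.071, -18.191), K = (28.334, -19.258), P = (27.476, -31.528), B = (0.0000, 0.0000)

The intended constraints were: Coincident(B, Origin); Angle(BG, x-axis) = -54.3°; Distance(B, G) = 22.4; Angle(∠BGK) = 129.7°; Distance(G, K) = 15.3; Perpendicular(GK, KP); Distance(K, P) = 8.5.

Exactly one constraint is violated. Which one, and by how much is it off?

Distance(K, P) = 8.5 — off by 3.80.

B = (0.00, 0.00) ✓; BG at -54.30° ✓; |BG| = 22.40 ✓; ∠BGK = 129.7° ✓; |GK| = 15.30 ✓; ∠(GK, KP) = 90.00° ✓; |KP| = 12.30 ✗.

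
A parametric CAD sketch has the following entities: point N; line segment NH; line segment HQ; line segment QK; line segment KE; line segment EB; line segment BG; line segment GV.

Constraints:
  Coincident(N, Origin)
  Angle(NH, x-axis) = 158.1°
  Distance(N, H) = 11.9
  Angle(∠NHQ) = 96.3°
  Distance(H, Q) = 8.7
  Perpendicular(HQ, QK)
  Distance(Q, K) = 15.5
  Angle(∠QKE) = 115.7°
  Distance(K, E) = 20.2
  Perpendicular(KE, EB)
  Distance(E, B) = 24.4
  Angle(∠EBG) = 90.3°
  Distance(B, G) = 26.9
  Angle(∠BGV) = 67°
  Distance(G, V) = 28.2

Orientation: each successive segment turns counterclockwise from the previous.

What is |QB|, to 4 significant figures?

28.87

N is at the origin; NH runs at 158.1° with length 11.9, so H = (-11.04, 4.439). ∠NHQ = 96.3° gives HQ at -118.2° from the x-axis; with |HQ| = 8.7, Q = (-15.15, -3.229). The perpendicularity gives QK at right angles to HQ, so QK runs at -28.20°; with |QK| = 15.5, K = (-1.492, -10.55). ∠QKE = 115.7° gives KE at 36.10° from the x-axis; with |KE| = 20.2, E = (14.83, 1.348). KE is perpendicular to EB, so EB runs at 126.1°; with |EB| = 24.4, B = (0.4528, 21.06). Then |QB| = |B − Q| = 28.87.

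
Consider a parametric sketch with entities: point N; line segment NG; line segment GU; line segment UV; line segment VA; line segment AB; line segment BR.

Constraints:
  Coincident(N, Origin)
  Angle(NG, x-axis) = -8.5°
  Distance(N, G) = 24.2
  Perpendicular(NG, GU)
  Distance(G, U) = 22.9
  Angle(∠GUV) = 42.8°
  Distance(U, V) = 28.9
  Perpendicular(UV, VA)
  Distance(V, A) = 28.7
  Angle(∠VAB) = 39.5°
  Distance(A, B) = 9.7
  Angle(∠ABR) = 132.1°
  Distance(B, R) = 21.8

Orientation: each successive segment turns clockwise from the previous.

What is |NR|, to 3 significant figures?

7.56

∠VAB = 39.5° gives AB at -106° from the x-axis; with |AB| = 9.7, B = (25.3, 4.51). ∠ABR = 132.1° gives BR at -154° from the x-axis; with |BR| = 21.8, R = (5.66, -5.02). Then |NR| = |R − N| = 7.56.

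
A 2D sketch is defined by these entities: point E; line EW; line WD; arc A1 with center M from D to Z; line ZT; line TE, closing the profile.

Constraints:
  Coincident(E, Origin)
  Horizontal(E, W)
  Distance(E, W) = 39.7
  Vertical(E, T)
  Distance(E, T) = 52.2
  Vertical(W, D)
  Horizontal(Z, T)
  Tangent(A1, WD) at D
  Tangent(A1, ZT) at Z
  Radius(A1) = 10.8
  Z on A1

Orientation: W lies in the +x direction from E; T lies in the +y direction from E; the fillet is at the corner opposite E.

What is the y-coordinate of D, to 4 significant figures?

41.40

The virtual corner opposite E is at (39.70, 52.20). The tangent condition forces MD to be normal to WD and the tangent condition forces MZ to be normal to ZT, with radius 10.8, so the center M sits 10.8 in from both sides at M = (28.90, 41.40). That places the tangent points at D = (39.70, 41.40) on WD and Z = (28.90, 52.20) on ZT. So D.y = 41.40.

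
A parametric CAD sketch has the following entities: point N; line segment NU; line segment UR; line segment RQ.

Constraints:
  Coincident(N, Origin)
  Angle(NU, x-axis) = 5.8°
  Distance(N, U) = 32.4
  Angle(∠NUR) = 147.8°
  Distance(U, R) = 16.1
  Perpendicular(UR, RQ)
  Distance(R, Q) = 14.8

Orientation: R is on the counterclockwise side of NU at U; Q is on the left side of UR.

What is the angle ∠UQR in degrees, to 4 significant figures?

47.41°

∠NUR = 147.8°, so UR runs at 5.8° + (180° − 147.8°) = 38.00° from the x-axis; with |UR| = 16.1, R = U + 16.1·(cos 38.00°, sin 38.00°) = (44.92, 13.19). UR is perpendicular to RQ; with |RQ| = 14.8 on the left of UR, Q = R + 14.8·(-0.6157, 0.7880) = (35.81, 24.85). Then cos ∠UQR = QU·QR / (|QU||QR|), giving 47.41°.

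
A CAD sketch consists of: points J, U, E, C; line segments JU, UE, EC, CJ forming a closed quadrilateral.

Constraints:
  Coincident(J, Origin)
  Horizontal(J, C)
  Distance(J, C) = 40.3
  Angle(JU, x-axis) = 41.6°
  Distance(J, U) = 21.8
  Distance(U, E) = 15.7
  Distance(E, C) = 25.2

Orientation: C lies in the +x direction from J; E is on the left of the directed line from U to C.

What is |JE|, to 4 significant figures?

37.37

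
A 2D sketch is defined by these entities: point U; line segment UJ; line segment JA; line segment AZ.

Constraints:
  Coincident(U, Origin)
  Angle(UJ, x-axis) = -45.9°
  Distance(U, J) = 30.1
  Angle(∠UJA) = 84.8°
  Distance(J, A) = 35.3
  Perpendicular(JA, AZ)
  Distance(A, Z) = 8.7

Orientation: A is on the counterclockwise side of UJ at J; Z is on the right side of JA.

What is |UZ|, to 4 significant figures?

50.56

∠UJA = 84.8°, so JA runs at -45.9° + (180° − 84.8°) = 49.30° from the x-axis; with |JA| = 35.3, A = J + 35.3·(cos 49.30°, sin 49.30°) = (43.97, 5.147). JA is perpendicular to AZ; with |AZ| = 8.7 on the right of JA, Z = A + 8.7·(0.7581, -0.6521) = (50.56, -0.5267). Then |UZ| = |Z − U| = 50.56.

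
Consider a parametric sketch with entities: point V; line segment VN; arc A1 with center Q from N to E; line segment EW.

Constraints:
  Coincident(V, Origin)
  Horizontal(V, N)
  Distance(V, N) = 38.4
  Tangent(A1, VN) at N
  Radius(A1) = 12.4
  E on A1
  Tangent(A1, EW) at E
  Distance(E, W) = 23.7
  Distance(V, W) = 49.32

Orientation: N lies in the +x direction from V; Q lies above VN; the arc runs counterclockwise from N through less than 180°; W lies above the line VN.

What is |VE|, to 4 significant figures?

51.84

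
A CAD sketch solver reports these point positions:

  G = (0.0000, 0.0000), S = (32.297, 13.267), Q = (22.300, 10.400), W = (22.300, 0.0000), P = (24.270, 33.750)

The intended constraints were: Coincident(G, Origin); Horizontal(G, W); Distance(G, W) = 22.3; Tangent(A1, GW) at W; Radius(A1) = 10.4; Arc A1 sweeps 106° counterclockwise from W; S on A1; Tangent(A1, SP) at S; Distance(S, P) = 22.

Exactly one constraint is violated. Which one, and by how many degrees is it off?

Tangent(A1, SP) at S — off by 5.40°.

G = (0.00, 0.00) ✓; G.y = 0.00, W.y = 0.00 ✓; |GW| = 22.30 ✓; ∠(QW, WG) = 90.00° ✓; |QW| = 10.40 ✓; bearing(Q→S) − bearing(Q→W) = 106.0° ✓; |QS| = 10.40 ✓; ∠(QS, SP) = 84.60° ✗; |SP| = 22.00 ✓.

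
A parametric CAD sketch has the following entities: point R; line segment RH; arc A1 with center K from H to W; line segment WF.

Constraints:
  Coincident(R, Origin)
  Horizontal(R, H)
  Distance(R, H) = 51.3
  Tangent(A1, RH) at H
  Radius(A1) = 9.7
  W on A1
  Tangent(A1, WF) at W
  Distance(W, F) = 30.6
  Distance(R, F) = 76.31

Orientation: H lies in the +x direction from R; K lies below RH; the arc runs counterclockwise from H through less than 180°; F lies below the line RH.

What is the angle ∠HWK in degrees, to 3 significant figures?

22.5°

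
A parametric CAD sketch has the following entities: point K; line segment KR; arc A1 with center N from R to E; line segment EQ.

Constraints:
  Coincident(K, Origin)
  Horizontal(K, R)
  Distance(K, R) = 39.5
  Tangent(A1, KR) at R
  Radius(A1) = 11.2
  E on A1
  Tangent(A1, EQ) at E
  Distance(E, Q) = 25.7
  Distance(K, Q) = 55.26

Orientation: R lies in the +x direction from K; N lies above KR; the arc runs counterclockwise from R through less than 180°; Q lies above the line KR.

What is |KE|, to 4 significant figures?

52.15

K is at the origin; K and R share the same y with |KR| = 39.5 and R on the +x side, so R = (39.50, 0.000). Since A1 is tangent to KR there, NR ⟂ KR, so N = R + (0, 11.2) = (39.50, 11.20). Since NE ⟂ EQ (tangency), |NQ| = √(11.2² + 25.7²) = 28.03 regardless of where E sits on A1. So Q lies on both circle(K, 55.26) and circle(N, 28.03); the above-KR intersection is Q = (38.92, 39.23). E is the foot of the tangent from Q: E = (49.67, 15.89).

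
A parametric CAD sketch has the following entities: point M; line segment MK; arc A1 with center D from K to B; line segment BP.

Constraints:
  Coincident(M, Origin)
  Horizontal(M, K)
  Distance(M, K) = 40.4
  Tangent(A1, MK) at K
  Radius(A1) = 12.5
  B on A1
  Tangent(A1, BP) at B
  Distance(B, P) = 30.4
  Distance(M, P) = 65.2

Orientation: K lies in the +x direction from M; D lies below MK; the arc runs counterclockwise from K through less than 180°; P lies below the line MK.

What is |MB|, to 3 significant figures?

36.0

M is at the origin; M and K share the same y with |MK| = 40.4 and K on the +x side, so K = (40.4, 0.00). A1 meets MK tangentially, so DK is at right angles to MK, so D = K + (0, -12.5) = (40.4, -12.5). Since DB ⟂ BP (tangency), |DP| = √(12.5² + 30.4²) = 32.9 regardless of where B sits on A1. So P lies on both circle(M, 65.2) and circle(D, 32.9); the below-MK intersection is P = (47.6, -44.6). B is the foot of the tangent from P: B = (30.2, -19.7).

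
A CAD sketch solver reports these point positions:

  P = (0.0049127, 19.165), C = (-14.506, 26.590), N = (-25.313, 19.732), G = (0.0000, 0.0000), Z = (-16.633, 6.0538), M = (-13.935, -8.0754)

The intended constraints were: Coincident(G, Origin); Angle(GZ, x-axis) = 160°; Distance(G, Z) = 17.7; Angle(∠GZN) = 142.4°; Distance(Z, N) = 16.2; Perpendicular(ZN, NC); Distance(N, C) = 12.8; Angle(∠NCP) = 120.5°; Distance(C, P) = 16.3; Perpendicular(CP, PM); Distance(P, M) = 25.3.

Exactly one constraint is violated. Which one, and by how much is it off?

Distance(P, M) = 25.3 — off by 5.30.

G = (0.00, 0.00) ✓; GZ at 160.0° ✓; |GZ| = 17.70 ✓; ∠GZN = 142.4° ✓; |ZN| = 16.20 ✓; ∠(ZN, NC) = 90.00° ✓; |NC| = 12.80 ✓; ∠NCP = 120.5° ✓; |CP| = 16.30 ✓; ∠(CP, PM) = 90.00° ✓; |PM| = 30.60 ✗.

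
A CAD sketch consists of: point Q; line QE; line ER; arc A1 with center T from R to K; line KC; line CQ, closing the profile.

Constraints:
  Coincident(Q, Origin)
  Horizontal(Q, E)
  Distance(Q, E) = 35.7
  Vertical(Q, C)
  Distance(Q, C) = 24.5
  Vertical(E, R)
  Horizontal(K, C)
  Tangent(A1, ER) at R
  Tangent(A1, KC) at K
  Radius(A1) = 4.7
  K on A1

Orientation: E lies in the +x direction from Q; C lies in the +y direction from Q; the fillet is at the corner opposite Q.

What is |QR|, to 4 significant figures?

40.82

The virtual corner opposite Q is at (35.70, 24.50). Tangency of A1 to ER means the radius TR is perpendicular to ER and tangency of A1 to KC means the radius TK is perpendicular to KC, with radius 4.7, so the center T sits 4.7 in from both sides at T = (31.00, 19.80). That places the tangent points at R = (35.70, 19.80) on ER and K = (31.00, 24.50) on KC. Then |QR| = |R − Q| = 40.82.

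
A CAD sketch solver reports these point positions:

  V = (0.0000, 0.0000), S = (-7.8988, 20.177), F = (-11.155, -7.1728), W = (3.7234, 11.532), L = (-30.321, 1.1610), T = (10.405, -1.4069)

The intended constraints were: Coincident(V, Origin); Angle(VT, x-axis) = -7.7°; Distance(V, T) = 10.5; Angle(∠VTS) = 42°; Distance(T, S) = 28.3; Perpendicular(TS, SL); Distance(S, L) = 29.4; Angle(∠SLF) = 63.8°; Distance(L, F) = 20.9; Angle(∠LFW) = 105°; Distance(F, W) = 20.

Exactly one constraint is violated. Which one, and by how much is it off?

Distance(F, W) = 20 — off by 3.90.

V = (0.00, 0.00) ✓; VT at -7.700° ✓; |VT| = 10.50 ✓; ∠VTS = 42.00° ✓; |TS| = 28.30 ✓; ∠(TS, SL) = 90.00° ✓; |SL| = 29.40 ✓; ∠SLF = 63.80° ✓; |LF| = 20.90 ✓; ∠LFW = 105.0° ✓; |FW| = 23.90 ✗.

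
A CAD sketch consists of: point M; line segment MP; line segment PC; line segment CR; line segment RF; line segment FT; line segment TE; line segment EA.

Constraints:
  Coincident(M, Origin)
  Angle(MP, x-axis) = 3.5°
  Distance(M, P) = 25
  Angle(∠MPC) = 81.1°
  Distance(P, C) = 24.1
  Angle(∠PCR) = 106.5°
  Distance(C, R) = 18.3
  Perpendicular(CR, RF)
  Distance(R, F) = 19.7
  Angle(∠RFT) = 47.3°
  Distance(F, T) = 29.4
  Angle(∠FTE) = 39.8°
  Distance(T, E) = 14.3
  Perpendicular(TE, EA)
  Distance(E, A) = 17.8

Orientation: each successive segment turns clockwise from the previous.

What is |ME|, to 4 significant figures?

26.85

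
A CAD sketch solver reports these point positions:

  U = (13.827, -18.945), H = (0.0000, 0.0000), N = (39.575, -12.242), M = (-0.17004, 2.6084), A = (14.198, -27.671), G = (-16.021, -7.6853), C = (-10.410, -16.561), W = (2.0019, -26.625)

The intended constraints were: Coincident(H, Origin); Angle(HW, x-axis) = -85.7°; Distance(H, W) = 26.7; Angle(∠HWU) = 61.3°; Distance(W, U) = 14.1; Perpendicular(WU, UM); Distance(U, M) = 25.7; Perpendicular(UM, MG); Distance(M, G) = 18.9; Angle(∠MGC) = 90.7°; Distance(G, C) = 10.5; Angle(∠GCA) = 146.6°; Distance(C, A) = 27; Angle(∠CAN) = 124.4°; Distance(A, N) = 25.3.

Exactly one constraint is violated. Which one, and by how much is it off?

Distance(A, N) = 25.3 — off by 4.40.

H = (0.00, 0.00) ✓; HW at -85.70° ✓; |HW| = 26.70 ✓; ∠HWU = 61.30° ✓; |WU| = 14.10 ✓; ∠(WU, UM) = 90.00° ✓; |UM| = 25.70 ✓; ∠(UM, MG) = 90.00° ✓; |MG| = 18.90 ✓; ∠MGC = 90.70° ✓; |GC| = 10.50 ✓; ∠GCA = 146.6° ✓; |CA| = 27.00 ✓; ∠CAN = 124.4° ✓; |AN| = 29.70 ✗.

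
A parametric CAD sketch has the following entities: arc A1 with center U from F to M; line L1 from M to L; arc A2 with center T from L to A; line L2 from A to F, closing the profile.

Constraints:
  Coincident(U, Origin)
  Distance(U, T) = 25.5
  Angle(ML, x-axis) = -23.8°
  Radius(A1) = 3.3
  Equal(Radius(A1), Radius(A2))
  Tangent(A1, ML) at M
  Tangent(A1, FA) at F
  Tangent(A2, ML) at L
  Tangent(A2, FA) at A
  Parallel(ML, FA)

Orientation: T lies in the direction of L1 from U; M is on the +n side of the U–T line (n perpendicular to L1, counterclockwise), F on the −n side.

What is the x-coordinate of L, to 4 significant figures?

24.66

The slot axis is L1's direction at -23.8°, so u = (cos -23.8°, sin -23.8°) = (0.9150, -0.4035) and n = (−sin -23.8°, cos -23.8°) = (0.4035, 0.9150). U is at the origin and T lies 25.5 along u from U, so T = 25.5·u = (23.33, -10.29). Tangency of A1 to both parallel lines with radius 3.3 puts M and F at U ± 3.3·n: M = (1.332, 3.019), F = (-1.332, -3.019). Equal radii place L and A the same way about T: L = T + 3.3·n = (24.66, -7.271), A = T − 3.3·n = (22.00, -13.31). So L.x = 24.66.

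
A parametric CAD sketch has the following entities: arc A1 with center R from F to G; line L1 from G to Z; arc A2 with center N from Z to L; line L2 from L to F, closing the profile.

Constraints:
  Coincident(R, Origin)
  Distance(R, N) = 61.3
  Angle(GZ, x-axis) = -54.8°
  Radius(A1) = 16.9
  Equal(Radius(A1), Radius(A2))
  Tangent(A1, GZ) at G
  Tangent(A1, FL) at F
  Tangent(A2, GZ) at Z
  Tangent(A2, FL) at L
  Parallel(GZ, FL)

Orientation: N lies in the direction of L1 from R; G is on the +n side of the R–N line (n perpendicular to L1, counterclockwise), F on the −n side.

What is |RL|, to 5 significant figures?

63.587

The slot axis is L1's direction at -54.8°, so u = (cos -54.8°, sin -54.8°) = (0.57643, -0.81714) and n = (−sin -54.8°, cos -54.8°) = (0.81714, 0.57643). R is at the origin and N lies 61.3 along u from R, so N = 61.3·u = (35.335, -50.091). Tangency of A1 to both parallel lines with radius 16.9 puts G and F at R ± 16.9·n: G = (13.810, 9.7417), F = (-13.810, -9.7417). Equal radii place Z and L the same way about N: Z = N + 16.9·n = (49.145, -40.349), L = N − 16.9·n = (21.526, -59.833). Then |RL| = |L − R| = 63.587.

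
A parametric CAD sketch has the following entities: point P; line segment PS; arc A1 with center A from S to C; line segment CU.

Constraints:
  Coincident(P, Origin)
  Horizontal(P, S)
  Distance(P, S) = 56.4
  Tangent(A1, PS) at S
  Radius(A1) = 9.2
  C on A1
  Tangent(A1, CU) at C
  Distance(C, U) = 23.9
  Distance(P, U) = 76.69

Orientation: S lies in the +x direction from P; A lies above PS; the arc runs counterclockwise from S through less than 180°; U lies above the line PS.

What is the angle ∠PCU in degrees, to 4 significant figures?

108.1°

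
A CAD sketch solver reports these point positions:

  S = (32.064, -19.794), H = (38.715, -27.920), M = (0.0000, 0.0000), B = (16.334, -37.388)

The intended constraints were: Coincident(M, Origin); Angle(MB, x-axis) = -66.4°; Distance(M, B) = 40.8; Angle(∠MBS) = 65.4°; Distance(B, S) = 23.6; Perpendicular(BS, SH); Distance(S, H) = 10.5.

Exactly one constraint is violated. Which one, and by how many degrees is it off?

Perpendicular(BS, SH) — off by 8.90°.

M = (0.00, 0.00) ✓; MB at -66.40° ✓; |MB| = 40.80 ✓; ∠MBS = 65.40° ✓; |BS| = 23.60 ✓; ∠(BS, SH) = 98.90° ✗; |SH| = 10.50 ✓.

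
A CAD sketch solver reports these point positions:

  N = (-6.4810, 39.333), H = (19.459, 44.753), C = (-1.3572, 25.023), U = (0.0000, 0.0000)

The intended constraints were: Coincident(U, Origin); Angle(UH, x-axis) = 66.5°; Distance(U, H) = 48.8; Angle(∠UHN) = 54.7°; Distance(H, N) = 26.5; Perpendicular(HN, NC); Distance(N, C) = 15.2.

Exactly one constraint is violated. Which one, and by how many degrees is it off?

Perpendicular(HN, NC) — off by 7.90°.

U = (0.00, 0.00) ✓; UH at 66.50° ✓; |UH| = 48.80 ✓; ∠UHN = 54.70° ✓; |HN| = 26.50 ✓; ∠(HN, NC) = 97.90° ✗; |NC| = 15.20 ✓.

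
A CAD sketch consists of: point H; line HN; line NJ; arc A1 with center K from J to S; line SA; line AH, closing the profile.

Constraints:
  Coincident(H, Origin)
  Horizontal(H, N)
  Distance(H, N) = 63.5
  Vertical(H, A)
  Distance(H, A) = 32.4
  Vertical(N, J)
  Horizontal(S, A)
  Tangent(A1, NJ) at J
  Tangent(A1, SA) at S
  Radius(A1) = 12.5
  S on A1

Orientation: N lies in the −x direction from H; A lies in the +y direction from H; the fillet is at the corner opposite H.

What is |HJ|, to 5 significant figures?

66.545

The virtual corner opposite H is at (-63.500, 32.400). Since A1 is tangent to NJ there, KJ ⟂ NJ and A1 meets SA tangentially, so KS is at right angles to SA, with radius 12.5, so the center K sits 12.5 in from both sides at K = (-51.000, 19.900). That places the tangent points at J = (-63.500, 19.900) on NJ and S = (-51.000, 32.400) on SA. Then |HJ| = |J − H| = 66.545.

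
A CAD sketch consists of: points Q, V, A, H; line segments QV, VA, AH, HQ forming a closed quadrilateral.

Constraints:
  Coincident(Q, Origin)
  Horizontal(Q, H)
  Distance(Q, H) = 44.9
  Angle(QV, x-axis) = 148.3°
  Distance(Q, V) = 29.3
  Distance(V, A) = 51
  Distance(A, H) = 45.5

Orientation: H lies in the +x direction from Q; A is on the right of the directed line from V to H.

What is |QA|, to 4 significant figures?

25.53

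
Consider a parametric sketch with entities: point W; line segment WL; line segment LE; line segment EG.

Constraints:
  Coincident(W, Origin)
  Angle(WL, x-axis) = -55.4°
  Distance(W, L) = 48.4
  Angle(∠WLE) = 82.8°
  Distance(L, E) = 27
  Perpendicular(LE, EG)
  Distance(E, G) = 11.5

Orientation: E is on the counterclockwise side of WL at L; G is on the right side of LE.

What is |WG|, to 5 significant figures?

63.092

∠WLE = 82.8°, so LE runs at -55.4° + (180° − 82.8°) = 41.800° from the x-axis; with |LE| = 27.0, E = L + 27.0·(cos 41.800°, sin 41.800°) = (47.611, -21.843). LE is perpendicular to EG; with |EG| = 11.5 on the right of LE, G = E + 11.5·(0.66653, -0.74548) = (55.277, -30.416). Then |WG| = |G − W| = 63.092.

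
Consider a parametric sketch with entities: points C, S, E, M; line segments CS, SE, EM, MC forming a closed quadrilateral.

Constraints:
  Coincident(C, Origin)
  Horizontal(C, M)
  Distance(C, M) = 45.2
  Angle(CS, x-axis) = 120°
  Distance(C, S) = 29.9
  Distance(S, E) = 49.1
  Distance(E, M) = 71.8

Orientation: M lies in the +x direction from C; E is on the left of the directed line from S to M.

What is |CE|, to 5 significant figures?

66.659

C is at the origin; CM is horizontal with |CM| = 45.2 and M in +x, so M = (45.2, 0). CS runs at 120.0° with |CS| = 29.9, so S = (-14.950, 25.894). E is determined by |SE| = 49.1 and |EM| = 71.8 together: it lies at the intersection of circle(S, 49.1) and circle(M, 71.8). With |SM| = 65.487, the foot of the radical line on SM is 11.789 from S and the perpendicular offset is √(49.1² − 11.789²) = 47.664. Taking the left-of-SM solution: E = (14.725, 65.012).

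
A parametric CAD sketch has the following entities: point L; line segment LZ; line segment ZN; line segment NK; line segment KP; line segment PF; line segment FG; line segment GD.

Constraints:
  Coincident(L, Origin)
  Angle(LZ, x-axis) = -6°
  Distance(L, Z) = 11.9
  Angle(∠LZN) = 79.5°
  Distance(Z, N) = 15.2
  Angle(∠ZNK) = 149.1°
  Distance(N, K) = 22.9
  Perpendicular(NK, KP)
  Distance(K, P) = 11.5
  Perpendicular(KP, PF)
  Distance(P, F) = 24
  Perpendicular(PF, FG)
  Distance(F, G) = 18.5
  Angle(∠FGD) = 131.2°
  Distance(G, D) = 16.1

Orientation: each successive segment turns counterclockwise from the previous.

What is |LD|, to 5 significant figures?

37.961

L is at the origin; LZ runs at -6.0° with length 11.9, so Z = (11.835, -1.2439). ∠LZN = 79.5° gives ZN at 94.500° from the x-axis; with |ZN| = 15.2, N = (10.642, 13.909). ∠ZNK = 149.1° gives NK at 125.40° from the x-axis; with |NK| = 22.9, K = (-2.6233, 32.576). NK is perpendicular to KP, so KP runs at -144.60°; with |KP| = 11.5, P = (-11.997, 25.914). KP is perpendicular to PF, so PF runs at -54.600°; with |PF| = 24.0, F = (1.9055, 6.3509). PF ⟂ FG, so FG runs at 35.400°; with |FG| = 18.5, G = (16.985, 17.068). ∠FGD = 131.2° gives GD at 84.200° from the x-axis; with |GD| = 16.1, D = (18.612, 33.085). Then |LD| = |D − L| = 37.961.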